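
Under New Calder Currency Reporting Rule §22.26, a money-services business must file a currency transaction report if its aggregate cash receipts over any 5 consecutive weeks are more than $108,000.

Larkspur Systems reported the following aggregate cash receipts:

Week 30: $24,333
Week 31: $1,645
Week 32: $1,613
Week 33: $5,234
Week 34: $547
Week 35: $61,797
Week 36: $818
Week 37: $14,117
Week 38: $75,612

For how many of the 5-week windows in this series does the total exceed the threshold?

Week 30–Week 34: $24,333 + $1,645 + $1,613 + $5,234 + $547 = $33,372 (under)
Week 31–Week 35: $1,645 + $1,613 + $5,234 + $547 + $61,797 = $70,836 (under)
Week 32–Week 36: $1,613 + $5,234 + $547 + $61,797 + $818 = $70,009 (under)
Week 33–Week 37: $5,234 + $547 + $61,797 + $818 + $14,117 = $82,513 (under)
Week 34–Week 38: $547 + $61,797 + $818 + $14,117 + $75,612 = $152,891 (over)
1 window exceeds the threshold.

1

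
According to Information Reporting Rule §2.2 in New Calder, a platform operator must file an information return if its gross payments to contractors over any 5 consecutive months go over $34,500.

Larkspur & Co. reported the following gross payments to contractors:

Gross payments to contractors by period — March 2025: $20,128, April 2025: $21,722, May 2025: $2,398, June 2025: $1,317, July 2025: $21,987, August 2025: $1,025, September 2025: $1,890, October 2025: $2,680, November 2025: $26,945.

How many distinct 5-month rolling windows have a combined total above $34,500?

3

March 2025–July 2025: $20,128 + $21,722 + $2,398 + $1,317 + $21,987 = $67,552 (over)
April 2025–August 2025: $21,722 + $2,398 + $1,317 + $21,987 + $1,025 = $48,449 (over)
May 2025–September 2025: $2,398 + $1,317 + $21,987 + $1,025 + $1,890 = $28,617 (under)
June 2025–October 2025: $1,317 + $21,987 + $1,025 + $1,890 + $2,680 = $28,899 (under)
July 2025–November 2025: $21,987 + $1,025 + $1,890 + $2,680 + $26,945 = $54,527 (over)
3 windows exceed the threshold.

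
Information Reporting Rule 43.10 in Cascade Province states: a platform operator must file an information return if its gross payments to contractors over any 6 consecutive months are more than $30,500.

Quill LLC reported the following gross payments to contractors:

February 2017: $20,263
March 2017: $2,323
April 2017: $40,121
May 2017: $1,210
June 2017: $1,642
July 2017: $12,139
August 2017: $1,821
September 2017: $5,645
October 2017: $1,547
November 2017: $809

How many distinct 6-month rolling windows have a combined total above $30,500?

February 2017–July 2017: $20,263 + $2,323 + $40,121 + $1,210 + $1,642 + $12,139 = $77,698 (over)
March 2017–August 2017: $2,323 + $40,121 + $1,210 + $1,642 + $12,139 + $1,821 = $59,256 (over)
April 2017–September 2017: $40,121 + $1,210 + $1,642 + $12,139 + $1,821 + $5,645 = $62,578 (over)
May 2017–October 2017: $1,210 + $1,642 + $12,139 + $1,821 + $5,645 + $1,547 = $24,004 (under)
June 2017–November 2017: $1,642 + $12,139 + $1,821 + $5,645 + $1,547 + $809 = $23,603 (under)
3 windows exceed the threshold.

3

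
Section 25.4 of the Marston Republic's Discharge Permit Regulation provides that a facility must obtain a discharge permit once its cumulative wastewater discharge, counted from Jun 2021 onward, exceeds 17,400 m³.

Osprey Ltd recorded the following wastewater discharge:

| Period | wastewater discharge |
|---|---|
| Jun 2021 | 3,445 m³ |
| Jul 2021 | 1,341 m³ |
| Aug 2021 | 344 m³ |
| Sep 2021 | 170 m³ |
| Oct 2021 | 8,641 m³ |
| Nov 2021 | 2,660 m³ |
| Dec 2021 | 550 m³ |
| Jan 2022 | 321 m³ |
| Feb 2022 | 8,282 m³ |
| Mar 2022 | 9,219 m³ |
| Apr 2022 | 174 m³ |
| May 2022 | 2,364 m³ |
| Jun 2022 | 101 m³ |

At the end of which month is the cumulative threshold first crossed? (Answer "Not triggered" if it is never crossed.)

Through Jun 2021: 3,445 m³
Through Jul 2021: 4,786 m³
Through Aug 2021: 5,130 m³
Through Sep 2021: 5,300 m³
Through Oct 2021: 13,941 m³
Through Nov 2021: 16,601 m³
Through Dec 2021: 17,151 m³
Through Jan 2022: 17,472 m³ ← exceeds threshold

Jan 2022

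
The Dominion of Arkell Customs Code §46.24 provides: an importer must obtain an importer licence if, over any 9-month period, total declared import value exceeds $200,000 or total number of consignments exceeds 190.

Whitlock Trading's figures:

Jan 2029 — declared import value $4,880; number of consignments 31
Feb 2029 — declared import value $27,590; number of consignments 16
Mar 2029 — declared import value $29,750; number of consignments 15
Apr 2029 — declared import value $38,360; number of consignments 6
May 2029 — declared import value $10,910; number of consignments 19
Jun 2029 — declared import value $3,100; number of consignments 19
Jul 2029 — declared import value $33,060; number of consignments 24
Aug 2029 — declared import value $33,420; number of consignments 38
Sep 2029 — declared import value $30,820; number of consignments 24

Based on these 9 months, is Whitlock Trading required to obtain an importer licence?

Total declared import value: $4,880 + $27,590 + $29,750 + $38,360 + $10,910 + $3,100 + $33,060 + $33,420 + $30,820 = $211,890 (> $200,000).
Total number of consignments: 31 + 16 + 15 + 6 + 19 + 19 + 24 + 38 + 24 = 192 (> 190).
The test is 'or': at least one threshold is exceeded.

Yes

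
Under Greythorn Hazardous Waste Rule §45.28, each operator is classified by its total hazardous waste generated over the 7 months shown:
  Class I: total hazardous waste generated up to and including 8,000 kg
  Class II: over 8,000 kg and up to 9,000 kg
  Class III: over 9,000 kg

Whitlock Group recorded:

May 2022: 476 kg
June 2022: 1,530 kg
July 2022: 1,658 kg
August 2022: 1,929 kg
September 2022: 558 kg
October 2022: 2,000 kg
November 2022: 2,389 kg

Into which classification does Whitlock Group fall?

Total hazardous waste generated: 476 kg + 1,530 kg + 1,658 kg + 1,929 kg + 558 kg + 2,000 kg + 2,389 kg = 10,540 kg.
10,540 kg > 9,000 kg, so Class III applies.

Class III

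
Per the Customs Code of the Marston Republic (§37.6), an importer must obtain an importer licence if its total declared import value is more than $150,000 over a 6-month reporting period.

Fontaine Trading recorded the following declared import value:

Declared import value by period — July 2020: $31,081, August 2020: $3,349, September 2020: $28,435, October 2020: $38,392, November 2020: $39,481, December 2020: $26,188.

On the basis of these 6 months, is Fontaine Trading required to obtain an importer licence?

Yes

Total declared import value: $31,081 + $3,349 + $28,435 + $38,392 + $39,481 + $26,188 = $166,926.
$166,926 > $150,000, so the threshold is exceeded.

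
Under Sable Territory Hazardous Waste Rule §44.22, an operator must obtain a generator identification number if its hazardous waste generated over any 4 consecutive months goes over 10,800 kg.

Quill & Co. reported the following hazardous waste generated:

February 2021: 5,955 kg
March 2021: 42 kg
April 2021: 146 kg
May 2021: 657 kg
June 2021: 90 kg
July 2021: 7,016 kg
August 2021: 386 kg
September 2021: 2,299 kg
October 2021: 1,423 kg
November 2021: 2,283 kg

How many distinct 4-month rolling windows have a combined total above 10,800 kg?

1

February 2021–May 2021: 5,955 kg + 42 kg + 146 kg + 657 kg = 6,800 kg (under)
March 2021–June 2021: 42 kg + 146 kg + 657 kg + 90 kg = 935 kg (under)
April 2021–July 2021: 146 kg + 657 kg + 90 kg + 7,016 kg = 7,909 kg (under)
May 2021–August 2021: 657 kg + 90 kg + 7,016 kg + 386 kg = 8,149 kg (under)
June 2021–September 2021: 90 kg + 7,016 kg + 386 kg + 2,299 kg = 9,791 kg (under)
July 2021–October 2021: 7,016 kg + 386 kg + 2,299 kg + 1,423 kg = 11,124 kg (over)
August 2021–November 2021: 386 kg + 2,299 kg + 1,423 kg + 2,283 kg = 6,391 kg (under)
1 window exceeds the threshold.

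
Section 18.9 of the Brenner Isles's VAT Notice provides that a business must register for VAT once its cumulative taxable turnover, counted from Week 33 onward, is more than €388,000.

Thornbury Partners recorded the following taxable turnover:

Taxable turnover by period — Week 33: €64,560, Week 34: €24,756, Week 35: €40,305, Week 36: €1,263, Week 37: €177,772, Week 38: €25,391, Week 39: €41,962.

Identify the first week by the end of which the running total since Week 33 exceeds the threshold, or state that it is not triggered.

Not triggered

Through Week 33: €64,560
Through Week 34: €89,316
Through Week 35: €129,621
Through Week 36: €130,884
Through Week 37: €308,656
Through Week 38: €334,047
Through Week 39: €376,009
Final cumulative total €376,009 ≤ €388,000; the threshold is never exceeded.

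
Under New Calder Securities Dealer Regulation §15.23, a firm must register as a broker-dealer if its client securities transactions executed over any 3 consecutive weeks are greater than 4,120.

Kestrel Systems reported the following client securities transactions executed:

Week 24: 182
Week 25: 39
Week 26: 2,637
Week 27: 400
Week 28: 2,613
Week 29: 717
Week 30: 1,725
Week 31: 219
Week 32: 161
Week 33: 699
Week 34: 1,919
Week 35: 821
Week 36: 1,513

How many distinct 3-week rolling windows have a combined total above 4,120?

3

Week 24–Week 26: 182 + 39 + 2,637 = 2,858 (under)
Week 25–Week 27: 39 + 2,637 + 400 = 3,076 (under)
Week 26–Week 28: 2,637 + 400 + 2,613 = 5,650 (over)
Week 27–Week 29: 400 + 2,613 + 717 = 3,730 (under)
Week 28–Week 30: 2,613 + 717 + 1,725 = 5,055 (over)
Week 29–Week 31: 717 + 1,725 + 219 = 2,661 (under)
Week 30–Week 32: 1,725 + 219 + 161 = 2,105 (under)
Week 31–Week 33: 219 + 161 + 699 = 1,079 (under)
Week 32–Week 34: 161 + 699 + 1,919 = 2,779 (under)
Week 33–Week 35: 699 + 1,919 + 821 = 3,439 (under)
Week 34–Week 36: 1,919 + 821 + 1,513 = 4,253 (over)
3 windows exceed the threshold.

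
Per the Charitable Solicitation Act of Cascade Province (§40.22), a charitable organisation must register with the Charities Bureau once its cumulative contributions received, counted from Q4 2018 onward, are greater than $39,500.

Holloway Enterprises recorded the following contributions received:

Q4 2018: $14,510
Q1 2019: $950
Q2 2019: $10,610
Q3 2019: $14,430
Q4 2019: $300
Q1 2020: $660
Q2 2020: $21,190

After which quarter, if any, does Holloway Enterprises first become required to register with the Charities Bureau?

Through Q4 2018: $14,510
Through Q1 2019: $15,460
Through Q2 2019: $26,070
Through Q3 2019: $40,500 ← exceeds threshold

Q3 2019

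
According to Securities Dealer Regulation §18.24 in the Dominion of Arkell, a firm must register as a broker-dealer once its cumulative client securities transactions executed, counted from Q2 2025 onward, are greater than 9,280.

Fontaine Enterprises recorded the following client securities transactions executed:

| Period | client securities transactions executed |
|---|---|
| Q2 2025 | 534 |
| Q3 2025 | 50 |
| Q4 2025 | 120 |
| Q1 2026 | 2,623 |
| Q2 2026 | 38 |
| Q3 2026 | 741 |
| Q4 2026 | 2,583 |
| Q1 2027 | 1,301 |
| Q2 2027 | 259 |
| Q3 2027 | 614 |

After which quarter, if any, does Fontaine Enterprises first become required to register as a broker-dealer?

Through Q2 2025: 534
Through Q3 2025: 584
Through Q4 2025: 704
Through Q1 2026: 3,327
Through Q2 2026: 3,365
Through Q3 2026: 4,106
Through Q4 2026: 6,689
Through Q1 2027: 7,990
Through Q2 2027: 8,249
Through Q3 2027: 8,863
Final cumulative total 8,863 ≤ 9,280; the threshold is never exceeded.

Not triggered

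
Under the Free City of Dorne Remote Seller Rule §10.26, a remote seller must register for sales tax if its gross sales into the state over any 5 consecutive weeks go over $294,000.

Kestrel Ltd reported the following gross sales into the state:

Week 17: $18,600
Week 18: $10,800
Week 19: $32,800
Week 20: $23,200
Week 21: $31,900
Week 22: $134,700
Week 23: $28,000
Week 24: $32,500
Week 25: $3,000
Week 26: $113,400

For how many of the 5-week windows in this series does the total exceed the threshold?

Week 17–Week 21: $18,600 + $10,800 + $32,800 + $23,200 + $31,900 = $117,300 (under)
Week 18–Week 22: $10,800 + $32,800 + $23,200 + $31,900 + $134,700 = $233,400 (under)
Week 19–Week 23: $32,800 + $23,200 + $31,900 + $134,700 + $28,000 = $250,600 (under)
Week 20–Week 24: $23,200 + $31,900 + $134,700 + $28,000 + $32,500 = $250,300 (under)
Week 21–Week 25: $31,900 + $134,700 + $28,000 + $32,500 + $3,000 = $230,100 (under)
Week 22–Week 26: $134,700 + $28,000 + $32,500 + $3,000 + $113,400 = $311,600 (over)
1 window exceeds the threshold.

1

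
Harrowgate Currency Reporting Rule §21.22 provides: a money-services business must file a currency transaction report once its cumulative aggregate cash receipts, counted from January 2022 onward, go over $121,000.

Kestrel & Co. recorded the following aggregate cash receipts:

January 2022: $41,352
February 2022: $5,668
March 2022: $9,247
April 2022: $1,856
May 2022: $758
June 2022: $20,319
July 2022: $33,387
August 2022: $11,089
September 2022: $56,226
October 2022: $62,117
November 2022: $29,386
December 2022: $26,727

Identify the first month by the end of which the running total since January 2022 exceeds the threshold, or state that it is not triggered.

Through January 2022: $41,352
Through February 2022: $47,020
Through March 2022: $56,267
Through April 2022: $58,123
Through May 2022: $58,881
Through June 2022: $79,200
Through July 2022: $112,587
Through August 2022: $123,676 ← exceeds threshold

August 2022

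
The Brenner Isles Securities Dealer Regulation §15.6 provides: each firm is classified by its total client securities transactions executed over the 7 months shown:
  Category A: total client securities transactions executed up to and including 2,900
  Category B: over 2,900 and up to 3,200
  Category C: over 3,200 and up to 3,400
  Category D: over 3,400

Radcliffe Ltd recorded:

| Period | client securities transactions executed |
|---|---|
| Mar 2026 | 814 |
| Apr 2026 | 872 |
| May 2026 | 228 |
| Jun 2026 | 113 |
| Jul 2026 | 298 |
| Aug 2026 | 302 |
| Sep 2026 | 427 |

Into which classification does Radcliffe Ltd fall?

Total client securities transactions executed: 814 + 872 + 228 + 113 + 298 + 302 + 427 = 3,054.
2,900 < 3,054 ≤ 3,200, so Category B applies.

Category B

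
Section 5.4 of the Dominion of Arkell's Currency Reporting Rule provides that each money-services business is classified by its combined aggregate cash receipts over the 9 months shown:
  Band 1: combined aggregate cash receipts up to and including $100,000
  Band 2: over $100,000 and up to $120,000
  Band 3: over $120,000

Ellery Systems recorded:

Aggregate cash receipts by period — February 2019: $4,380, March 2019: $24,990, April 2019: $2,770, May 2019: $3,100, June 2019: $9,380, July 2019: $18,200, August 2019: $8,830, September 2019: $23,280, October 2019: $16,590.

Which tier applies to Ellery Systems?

Combined aggregate cash receipts: $4,380 + $24,990 + $2,770 + $3,100 + $9,380 + $18,200 + $8,830 + $23,280 + $16,590 = $111,520.
$100,000 < $111,520 ≤ $120,000, so Band 2 applies.

Band 2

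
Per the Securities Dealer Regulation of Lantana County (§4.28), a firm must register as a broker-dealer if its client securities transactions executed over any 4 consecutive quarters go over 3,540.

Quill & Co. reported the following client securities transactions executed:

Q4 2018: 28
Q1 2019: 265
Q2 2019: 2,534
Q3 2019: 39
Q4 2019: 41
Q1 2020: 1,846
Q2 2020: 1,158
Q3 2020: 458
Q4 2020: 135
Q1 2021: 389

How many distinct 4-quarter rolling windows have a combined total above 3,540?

2

Q4 2018–Q3 2019: 28 + 265 + 2,534 + 39 = 2,866 (under)
Q1 2019–Q4 2019: 265 + 2,534 + 39 + 41 = 2,879 (under)
Q2 2019–Q1 2020: 2,534 + 39 + 41 + 1,846 = 4,460 (over)
Q3 2019–Q2 2020: 39 + 41 + 1,846 + 1,158 = 3,084 (under)
Q4 2019–Q3 2020: 41 + 1,846 + 1,158 + 458 = 3,503 (under)
Q1 2020–Q4 2020: 1,846 + 1,158 + 458 + 135 = 3,597 (over)
Q2 2020–Q1 2021: 1,158 + 458 + 135 + 389 = 2,140 (under)
2 windows exceed the threshold.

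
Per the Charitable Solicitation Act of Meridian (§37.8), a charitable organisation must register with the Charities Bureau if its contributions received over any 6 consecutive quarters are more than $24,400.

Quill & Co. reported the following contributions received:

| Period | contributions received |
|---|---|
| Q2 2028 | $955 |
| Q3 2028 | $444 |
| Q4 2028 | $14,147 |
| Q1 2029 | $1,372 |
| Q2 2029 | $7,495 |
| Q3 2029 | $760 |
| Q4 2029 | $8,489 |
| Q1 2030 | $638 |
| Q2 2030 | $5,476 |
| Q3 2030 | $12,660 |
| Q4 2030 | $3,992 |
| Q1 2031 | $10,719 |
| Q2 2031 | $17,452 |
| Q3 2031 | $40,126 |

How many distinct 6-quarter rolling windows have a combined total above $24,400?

8

Q2 2028–Q3 2029: $955 + $444 + $14,147 + $1,372 + $7,495 + $760 = $25,173 (over)
Q3 2028–Q4 2029: $444 + $14,147 + $1,372 + $7,495 + $760 + $8,489 = $32,707 (over)
Q4 2028–Q1 2030: $14,147 + $1,372 + $7,495 + $760 + $8,489 + $638 = $32,901 (over)
Q1 2029–Q2 2030: $1,372 + $7,495 + $760 + $8,489 + $638 + $5,476 = $24,230 (under)
Q2 2029–Q3 2030: $7,495 + $760 + $8,489 + $638 + $5,476 + $12,660 = $35,518 (over)
Q3 2029–Q4 2030: $760 + $8,489 + $638 + $5,476 + $12,660 + $3,992 = $32,015 (over)
Q4 2029–Q1 2031: $8,489 + $638 + $5,476 + $12,660 + $3,992 + $10,719 = $41,974 (over)
Q1 2030–Q2 2031: $638 + $5,476 + $12,660 + $3,992 + $10,719 + $17,452 = $50,937 (over)
Q2 2030–Q3 2031: $5,476 + $12,660 + $3,992 + $10,719 + $17,452 + $40,126 = $90,425 (over)
8 windows exceed the threshold.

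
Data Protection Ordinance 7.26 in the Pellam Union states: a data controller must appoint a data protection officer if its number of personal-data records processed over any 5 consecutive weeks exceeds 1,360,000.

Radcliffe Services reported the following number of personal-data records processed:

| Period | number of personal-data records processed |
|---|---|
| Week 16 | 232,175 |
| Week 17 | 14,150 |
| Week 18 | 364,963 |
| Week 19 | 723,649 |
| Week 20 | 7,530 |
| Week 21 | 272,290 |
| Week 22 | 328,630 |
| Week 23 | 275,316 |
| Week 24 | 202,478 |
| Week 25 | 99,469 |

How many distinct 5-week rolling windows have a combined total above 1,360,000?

Week 16–Week 20: 232,175 + 14,150 + 364,963 + 723,649 + 7,530 = 1,342,467 (under)
Week 17–Week 21: 14,150 + 364,963 + 723,649 + 7,530 + 272,290 = 1,382,582 (over)
Week 18–Week 22: 364,963 + 723,649 + 7,530 + 272,290 + 328,630 = 1,697,062 (over)
Week 19–Week 23: 723,649 + 7,530 + 272,290 + 328,630 + 275,316 = 1,607,415 (over)
Week 20–Week 24: 7,530 + 272,290 + 328,630 + 275,316 + 202,478 = 1,086,244 (under)
Week 21–Week 25: 272,290 + 328,630 + 275,316 + 202,478 + 99,469 = 1,178,183 (under)
3 windows exceed the threshold.

3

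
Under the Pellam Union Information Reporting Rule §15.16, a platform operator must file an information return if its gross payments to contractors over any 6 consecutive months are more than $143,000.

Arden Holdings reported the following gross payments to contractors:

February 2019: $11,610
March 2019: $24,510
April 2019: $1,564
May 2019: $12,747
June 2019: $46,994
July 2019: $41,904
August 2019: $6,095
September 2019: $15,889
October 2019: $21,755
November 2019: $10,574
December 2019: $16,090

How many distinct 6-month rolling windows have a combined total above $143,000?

2

February 2019–July 2019: $11,610 + $24,510 + $1,564 + $12,747 + $46,994 + $41,904 = $139,329 (under)
March 2019–August 2019: $24,510 + $1,564 + $12,747 + $46,994 + $41,904 + $6,095 = $133,814 (under)
April 2019–September 2019: $1,564 + $12,747 + $46,994 + $41,904 + $6,095 + $15,889 = $125,193 (under)
May 2019–October 2019: $12,747 + $46,994 + $41,904 + $6,095 + $15,889 + $21,755 = $145,384 (over)
June 2019–November 2019: $46,994 + $41,904 + $6,095 + $15,889 + $21,755 + $10,574 = $143,211 (over)
July 2019–December 2019: $41,904 + $6,095 + $15,889 + $21,755 + $10,574 + $16,090 = $112,307 (under)
2 windows exceed the threshold.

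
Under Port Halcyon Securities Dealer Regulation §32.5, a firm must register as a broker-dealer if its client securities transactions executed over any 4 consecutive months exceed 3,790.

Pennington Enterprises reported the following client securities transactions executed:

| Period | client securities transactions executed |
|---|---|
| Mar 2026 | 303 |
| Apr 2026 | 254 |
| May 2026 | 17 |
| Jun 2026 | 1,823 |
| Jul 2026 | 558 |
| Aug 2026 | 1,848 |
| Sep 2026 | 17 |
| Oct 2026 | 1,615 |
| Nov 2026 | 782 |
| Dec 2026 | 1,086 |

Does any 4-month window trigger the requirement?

Mar 2026–Jun 2026: 303 + 254 + 17 + 1,823 = 2,397 (under)
Apr 2026–Jul 2026: 254 + 17 + 1,823 + 558 = 2,652 (under)
May 2026–Aug 2026: 17 + 1,823 + 558 + 1,848 = 4,246 (over)
Jun 2026–Sep 2026: 1,823 + 558 + 1,848 + 17 = 4,246 (over)
Jul 2026–Oct 2026: 558 + 1,848 + 17 + 1,615 = 4,038 (over)
Aug 2026–Nov 2026: 1,848 + 17 + 1,615 + 782 = 4,262 (over)
Sep 2026–Dec 2026: 17 + 1,615 + 782 + 1,086 = 3,500 (under)
At least one window exceeds 3,790.

Yes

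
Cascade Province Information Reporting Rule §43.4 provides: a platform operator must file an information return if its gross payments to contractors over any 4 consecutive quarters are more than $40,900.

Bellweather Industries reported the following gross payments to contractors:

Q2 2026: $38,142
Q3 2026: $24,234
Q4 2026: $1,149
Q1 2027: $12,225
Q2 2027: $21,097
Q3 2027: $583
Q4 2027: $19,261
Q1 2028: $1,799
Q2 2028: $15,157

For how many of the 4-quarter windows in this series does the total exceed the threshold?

Q2 2026–Q1 2027: $38,142 + $24,234 + $1,149 + $12,225 = $75,750 (over)
Q3 2026–Q2 2027: $24,234 + $1,149 + $12,225 + $21,097 = $58,705 (over)
Q4 2026–Q3 2027: $1,149 + $12,225 + $21,097 + $583 = $35,054 (under)
Q1 2027–Q4 2027: $12,225 + $21,097 + $583 + $19,261 = $53,166 (over)
Q2 2027–Q1 2028: $21,097 + $583 + $19,261 + $1,799 = $42,740 (over)
Q3 2027–Q2 2028: $583 + $19,261 + $1,799 + $15,157 = $36,800 (under)
4 windows exceed the threshold.

4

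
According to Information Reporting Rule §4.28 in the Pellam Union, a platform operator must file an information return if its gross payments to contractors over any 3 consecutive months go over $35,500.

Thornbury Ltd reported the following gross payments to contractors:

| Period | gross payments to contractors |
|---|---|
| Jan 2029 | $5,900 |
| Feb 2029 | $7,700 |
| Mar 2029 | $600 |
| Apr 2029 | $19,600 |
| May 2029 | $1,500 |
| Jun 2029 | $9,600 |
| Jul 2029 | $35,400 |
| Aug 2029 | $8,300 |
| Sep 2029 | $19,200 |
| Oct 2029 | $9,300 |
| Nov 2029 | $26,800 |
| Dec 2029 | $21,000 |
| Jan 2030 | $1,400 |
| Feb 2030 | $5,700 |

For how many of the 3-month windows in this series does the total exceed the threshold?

7

Jan 2029–Mar 2029: $5,900 + $7,700 + $600 = $14,200 (under)
Feb 2029–Apr 2029: $7,700 + $600 + $19,600 = $27,900 (under)
Mar 2029–May 2029: $600 + $19,600 + $1,500 = $21,700 (under)
Apr 2029–Jun 2029: $19,600 + $1,500 + $9,600 = $30,700 (under)
May 2029–Jul 2029: $1,500 + $9,600 + $35,400 = $46,500 (over)
Jun 2029–Aug 2029: $9,600 + $35,400 + $8,300 = $53,300 (over)
Jul 2029–Sep 2029: $35,400 + $8,300 + $19,200 = $62,900 (over)
Aug 2029–Oct 2029: $8,300 + $19,200 + $9,300 = $36,800 (over)
Sep 2029–Nov 2029: $19,200 + $9,300 + $26,800 = $55,300 (over)
Oct 2029–Dec 2029: $9,300 + $26,800 + $21,000 = $57,100 (over)
Nov 2029–Jan 2030: $26,800 + $21,000 + $1,400 = $49,200 (over)
Dec 2029–Feb 2030: $21,000 + $1,400 + $5,700 = $28,100 (under)
7 windows exceed the threshold.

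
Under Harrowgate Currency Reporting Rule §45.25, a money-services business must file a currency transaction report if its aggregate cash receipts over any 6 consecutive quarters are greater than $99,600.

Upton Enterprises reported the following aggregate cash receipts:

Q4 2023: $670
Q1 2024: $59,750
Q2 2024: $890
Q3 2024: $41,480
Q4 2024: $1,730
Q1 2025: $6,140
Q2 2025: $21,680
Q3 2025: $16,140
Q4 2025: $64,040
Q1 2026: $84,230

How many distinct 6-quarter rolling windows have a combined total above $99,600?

Q4 2023–Q1 2025: $670 + $59,750 + $890 + $41,480 + $1,730 + $6,140 = $110,660 (over)
Q1 2024–Q2 2025: $59,750 + $890 + $41,480 + $1,730 + $6,140 + $21,680 = $131,670 (over)
Q2 2024–Q3 2025: $890 + $41,480 + $1,730 + $6,140 + $21,680 + $16,140 = $88,060 (under)
Q3 2024–Q4 2025: $41,480 + $1,730 + $6,140 + $21,680 + $16,140 + $64,040 = $151,210 (over)
Q4 2024–Q1 2026: $1,730 + $6,140 + $21,680 + $16,140 + $64,040 + $84,230 = $193,960 (over)
4 windows exceed the threshold.

4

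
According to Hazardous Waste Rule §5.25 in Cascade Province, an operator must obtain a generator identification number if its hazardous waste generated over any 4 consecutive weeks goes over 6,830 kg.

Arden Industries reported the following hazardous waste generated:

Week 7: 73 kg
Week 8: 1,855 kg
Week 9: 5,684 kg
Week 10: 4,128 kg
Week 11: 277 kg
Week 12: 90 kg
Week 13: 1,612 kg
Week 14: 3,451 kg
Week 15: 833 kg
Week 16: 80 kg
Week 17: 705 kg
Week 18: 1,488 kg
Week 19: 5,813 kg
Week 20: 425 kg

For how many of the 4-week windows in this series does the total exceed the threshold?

5

Week 7–Week 10: 73 kg + 1,855 kg + 5,684 kg + 4,128 kg = 11,740 kg (over)
Week 8–Week 11: 1,855 kg + 5,684 kg + 4,128 kg + 277 kg = 11,944 kg (over)
Week 9–Week 12: 5,684 kg + 4,128 kg + 277 kg + 90 kg = 10,179 kg (over)
Week 10–Week 13: 4,128 kg + 277 kg + 90 kg + 1,612 kg = 6,107 kg (under)
Week 11–Week 14: 277 kg + 90 kg + 1,612 kg + 3,451 kg = 5,430 kg (under)
Week 12–Week 15: 90 kg + 1,612 kg + 3,451 kg + 833 kg = 5,986 kg (under)
Week 13–Week 16: 1,612 kg + 3,451 kg + 833 kg + 80 kg = 5,976 kg (under)
Week 14–Week 17: 3,451 kg + 833 kg + 80 kg + 705 kg = 5,069 kg (under)
Week 15–Week 18: 833 kg + 80 kg + 705 kg + 1,488 kg = 3,106 kg (under)
Week 16–Week 19: 80 kg + 705 kg + 1,488 kg + 5,813 kg = 8,086 kg (over)
Week 17–Week 20: 705 kg + 1,488 kg + 5,813 kg + 425 kg = 8,431 kg (over)
5 windows exceed the threshold.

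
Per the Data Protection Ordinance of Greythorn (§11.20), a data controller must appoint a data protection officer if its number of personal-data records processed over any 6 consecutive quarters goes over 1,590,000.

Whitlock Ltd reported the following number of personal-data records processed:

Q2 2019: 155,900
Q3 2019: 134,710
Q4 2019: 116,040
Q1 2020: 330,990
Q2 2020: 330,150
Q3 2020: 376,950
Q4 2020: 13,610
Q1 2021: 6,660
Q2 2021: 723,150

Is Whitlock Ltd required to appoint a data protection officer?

Q2 2019–Q3 2020: 155,900 + 134,710 + 116,040 + 330,990 + 330,150 + 376,950 = 1,444,740 (under)
Q3 2019–Q4 2020: 134,710 + 116,040 + 330,990 + 330,150 + 376,950 + 13,610 = 1,302,450 (under)
Q4 2019–Q1 2021: 116,040 + 330,990 + 330,150 + 376,950 + 13,610 + 6,660 = 1,174,400 (under)
Q1 2020–Q2 2021: 330,990 + 330,150 + 376,950 + 13,610 + 6,660 + 723,150 = 1,781,510 (over)
At least one window exceeds 1,590,000.

Yes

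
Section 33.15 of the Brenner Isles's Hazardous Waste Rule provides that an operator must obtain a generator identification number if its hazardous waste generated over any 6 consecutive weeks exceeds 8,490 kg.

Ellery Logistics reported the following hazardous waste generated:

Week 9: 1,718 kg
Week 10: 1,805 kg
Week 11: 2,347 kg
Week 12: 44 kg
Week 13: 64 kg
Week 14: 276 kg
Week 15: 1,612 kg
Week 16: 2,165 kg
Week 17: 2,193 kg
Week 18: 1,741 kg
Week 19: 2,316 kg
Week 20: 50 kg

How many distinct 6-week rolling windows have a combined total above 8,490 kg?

Week 9–Week 14: 1,718 kg + 1,805 kg + 2,347 kg + 44 kg + 64 kg + 276 kg = 6,254 kg (under)
Week 10–Week 15: 1,805 kg + 2,347 kg + 44 kg + 64 kg + 276 kg + 1,612 kg = 6,148 kg (under)
Week 11–Week 16: 2,347 kg + 44 kg + 64 kg + 276 kg + 1,612 kg + 2,165 kg = 6,508 kg (under)
Week 12–Week 17: 44 kg + 64 kg + 276 kg + 1,612 kg + 2,165 kg + 2,193 kg = 6,354 kg (under)
Week 13–Week 18: 64 kg + 276 kg + 1,612 kg + 2,165 kg + 2,193 kg + 1,741 kg = 8,051 kg (under)
Week 14–Week 19: 276 kg + 1,612 kg + 2,165 kg + 2,193 kg + 1,741 kg + 2,316 kg = 10,303 kg (over)
Week 15–Week 20: 1,612 kg + 2,165 kg + 2,193 kg + 1,741 kg + 2,316 kg + 50 kg = 10,077 kg (over)
2 windows exceed the threshold.

2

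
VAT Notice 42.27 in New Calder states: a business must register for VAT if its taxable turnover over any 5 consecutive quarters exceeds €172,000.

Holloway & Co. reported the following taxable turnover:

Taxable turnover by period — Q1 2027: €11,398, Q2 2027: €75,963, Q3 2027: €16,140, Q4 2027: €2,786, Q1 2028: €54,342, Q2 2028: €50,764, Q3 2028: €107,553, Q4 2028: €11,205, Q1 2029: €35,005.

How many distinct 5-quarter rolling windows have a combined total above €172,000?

Q1 2027–Q1 2028: €11,398 + €75,963 + €16,140 + €2,786 + €54,342 = €160,629 (under)
Q2 2027–Q2 2028: €75,963 + €16,140 + €2,786 + €54,342 + €50,764 = €199,995 (over)
Q3 2027–Q3 2028: €16,140 + €2,786 + €54,342 + €50,764 + €107,553 = €231,585 (over)
Q4 2027–Q4 2028: €2,786 + €54,342 + €50,764 + €107,553 + €11,205 = €226,650 (over)
Q1 2028–Q1 2029: €54,342 + €50,764 + €107,553 + €11,205 + €35,005 = €258,869 (over)
4 windows exceed the threshold.

4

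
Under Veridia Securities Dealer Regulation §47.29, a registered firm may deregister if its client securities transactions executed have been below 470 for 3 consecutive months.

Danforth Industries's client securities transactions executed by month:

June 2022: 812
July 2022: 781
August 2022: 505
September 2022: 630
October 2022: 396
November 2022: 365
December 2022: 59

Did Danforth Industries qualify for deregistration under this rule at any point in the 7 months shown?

Yes

Months below 470: October 2022, November 2022, December 2022.
Longest run of consecutive months below the threshold: 3.
3 ≥ 3, so Danforth Industries became eligible.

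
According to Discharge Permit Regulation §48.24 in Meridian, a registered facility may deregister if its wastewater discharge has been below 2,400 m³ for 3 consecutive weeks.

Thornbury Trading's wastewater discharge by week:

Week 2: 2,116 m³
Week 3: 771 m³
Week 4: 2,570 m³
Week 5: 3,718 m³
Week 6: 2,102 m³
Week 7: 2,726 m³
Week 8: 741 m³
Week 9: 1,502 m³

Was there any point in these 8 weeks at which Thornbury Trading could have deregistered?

No

Weeks below 2,400 m³: Week 2, Week 3, Week 6, Week 8, Week 9.
Longest run of consecutive weeks below the threshold: 2.
2 < 3, so Thornbury Trading never became eligible.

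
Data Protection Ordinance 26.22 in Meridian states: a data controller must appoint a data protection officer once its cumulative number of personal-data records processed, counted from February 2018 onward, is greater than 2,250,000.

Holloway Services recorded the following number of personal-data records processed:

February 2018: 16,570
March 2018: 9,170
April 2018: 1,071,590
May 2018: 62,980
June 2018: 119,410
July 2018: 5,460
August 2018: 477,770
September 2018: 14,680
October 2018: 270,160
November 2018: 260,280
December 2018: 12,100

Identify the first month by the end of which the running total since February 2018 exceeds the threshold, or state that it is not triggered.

November 2018

Through February 2018: 16,570
Through March 2018: 25,740
Through April 2018: 1,097,330
Through May 2018: 1,160,310
Through June 2018: 1,279,720
Through July 2018: 1,285,180
Through August 2018: 1,762,950
Through September 2018: 1,777,630
Through October 2018: 2,047,790
Through November 2018: 2,308,070 ← exceeds threshold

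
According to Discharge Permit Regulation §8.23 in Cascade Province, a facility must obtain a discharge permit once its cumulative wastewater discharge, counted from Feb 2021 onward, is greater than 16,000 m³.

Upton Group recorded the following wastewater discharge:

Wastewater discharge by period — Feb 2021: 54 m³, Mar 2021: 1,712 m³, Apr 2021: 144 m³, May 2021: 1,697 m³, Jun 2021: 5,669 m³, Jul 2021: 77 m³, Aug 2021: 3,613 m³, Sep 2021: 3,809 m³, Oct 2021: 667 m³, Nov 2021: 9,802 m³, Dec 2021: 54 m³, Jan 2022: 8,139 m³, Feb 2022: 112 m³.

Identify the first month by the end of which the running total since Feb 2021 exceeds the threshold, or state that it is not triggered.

Sep 2021

Through Feb 2021: 54 m³
Through Mar 2021: 1,766 m³
Through Apr 2021: 1,910 m³
Through May 2021: 3,607 m³
Through Jun 2021: 9,276 m³
Through Jul 2021: 9,353 m³
Through Aug 2021: 12,966 m³
Through Sep 2021: 16,775 m³ ← exceeds threshold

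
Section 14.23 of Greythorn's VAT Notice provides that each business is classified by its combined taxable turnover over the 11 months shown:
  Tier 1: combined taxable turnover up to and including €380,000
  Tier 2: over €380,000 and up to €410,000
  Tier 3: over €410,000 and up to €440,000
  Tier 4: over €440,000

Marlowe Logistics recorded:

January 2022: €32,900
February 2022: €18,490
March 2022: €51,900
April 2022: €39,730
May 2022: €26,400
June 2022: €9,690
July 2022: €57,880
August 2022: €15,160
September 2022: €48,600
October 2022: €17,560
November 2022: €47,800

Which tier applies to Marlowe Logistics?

Combined taxable turnover: €32,900 + €18,490 + €51,900 + €39,730 + €26,400 + €9,690 + €57,880 + €15,160 + €48,600 + €17,560 + €47,800 = €366,110.
€366,110 ≤ €380,000, so Tier 1 applies.

Tier 1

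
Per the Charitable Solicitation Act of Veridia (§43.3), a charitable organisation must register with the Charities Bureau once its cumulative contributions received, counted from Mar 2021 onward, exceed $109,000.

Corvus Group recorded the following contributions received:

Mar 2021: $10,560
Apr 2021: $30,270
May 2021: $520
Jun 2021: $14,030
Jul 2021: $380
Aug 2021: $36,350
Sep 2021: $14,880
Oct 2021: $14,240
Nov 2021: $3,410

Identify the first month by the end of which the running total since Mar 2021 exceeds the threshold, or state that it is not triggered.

Oct 2021

Through Mar 2021: $10,560
Through Apr 2021: $40,830
Through May 2021: $41,350
Through Jun 2021: $55,380
Through Jul 2021: $55,760
Through Aug 2021: $92,110
Through Sep 2021: $106,990
Through Oct 2021: $121,230 ← exceeds threshold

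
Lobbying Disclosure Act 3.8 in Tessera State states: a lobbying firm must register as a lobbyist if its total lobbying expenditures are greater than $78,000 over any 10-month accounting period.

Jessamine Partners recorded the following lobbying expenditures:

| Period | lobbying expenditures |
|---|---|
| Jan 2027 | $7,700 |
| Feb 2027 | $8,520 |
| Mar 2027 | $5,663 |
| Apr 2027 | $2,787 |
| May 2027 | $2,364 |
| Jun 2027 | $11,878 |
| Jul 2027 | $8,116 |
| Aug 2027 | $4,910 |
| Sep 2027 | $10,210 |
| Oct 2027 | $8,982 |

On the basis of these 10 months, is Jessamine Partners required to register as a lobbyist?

Total lobbying expenditures: $7,700 + $8,520 + $5,663 + $2,787 + $2,364 + $11,878 + $8,116 + $4,910 + $10,210 + $8,982 = $71,130.
$71,130 ≤ $78,000, so the threshold is not exceeded.

No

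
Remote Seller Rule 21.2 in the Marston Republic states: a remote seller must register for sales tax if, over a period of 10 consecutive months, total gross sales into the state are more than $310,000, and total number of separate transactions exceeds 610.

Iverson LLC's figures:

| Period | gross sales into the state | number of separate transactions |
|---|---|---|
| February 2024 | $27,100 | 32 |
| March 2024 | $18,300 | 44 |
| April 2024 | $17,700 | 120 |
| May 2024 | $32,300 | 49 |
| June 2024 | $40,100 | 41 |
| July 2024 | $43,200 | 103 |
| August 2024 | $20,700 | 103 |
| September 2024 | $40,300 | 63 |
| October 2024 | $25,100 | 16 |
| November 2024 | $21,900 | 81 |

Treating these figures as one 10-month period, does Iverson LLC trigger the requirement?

No

Total gross sales into the state: $27,100 + $18,300 + $17,700 + $32,300 + $40,100 + $43,200 + $20,700 + $40,300 + $25,100 + $21,900 = $286,700 (≤ $310,000).
Total number of separate transactions: 32 + 44 + 120 + 49 + 41 + 103 + 103 + 63 + 16 + 81 = 652 (> 610).
The test is 'and': the rule requires both, and at least one is not exceeded.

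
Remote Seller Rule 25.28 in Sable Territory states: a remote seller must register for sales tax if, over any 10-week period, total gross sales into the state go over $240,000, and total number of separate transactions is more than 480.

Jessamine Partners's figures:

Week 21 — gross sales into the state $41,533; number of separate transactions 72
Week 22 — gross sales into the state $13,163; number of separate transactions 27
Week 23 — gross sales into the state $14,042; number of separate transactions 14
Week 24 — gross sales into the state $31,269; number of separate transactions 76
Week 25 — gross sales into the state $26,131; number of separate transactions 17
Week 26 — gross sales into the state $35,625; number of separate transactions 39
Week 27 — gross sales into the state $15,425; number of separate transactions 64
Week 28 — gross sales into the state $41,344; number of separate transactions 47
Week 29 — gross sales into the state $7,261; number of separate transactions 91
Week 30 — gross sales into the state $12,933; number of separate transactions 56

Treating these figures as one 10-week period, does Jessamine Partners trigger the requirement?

No

Total gross sales into the state: $41,533 + $13,163 + $14,042 + $31,269 + $26,131 + $35,625 + $15,425 + $41,344 + $7,261 + $12,933 = $238,726 (≤ $240,000).
Total number of separate transactions: 72 + 27 + 14 + 76 + 17 + 39 + 64 + 47 + 91 + 56 = 503 (> 480).
The test is 'and': the rule requires both, and at least one is not exceeded.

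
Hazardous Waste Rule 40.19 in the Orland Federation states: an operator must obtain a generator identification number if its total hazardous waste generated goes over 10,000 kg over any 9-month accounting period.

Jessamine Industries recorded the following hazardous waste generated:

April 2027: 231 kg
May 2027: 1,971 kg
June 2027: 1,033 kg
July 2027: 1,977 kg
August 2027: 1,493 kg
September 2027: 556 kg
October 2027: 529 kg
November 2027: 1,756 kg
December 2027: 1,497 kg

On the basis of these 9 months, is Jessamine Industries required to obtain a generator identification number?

Total hazardous waste generated: 231 kg + 1,971 kg + 1,033 kg + 1,977 kg + 1,493 kg + 556 kg + 529 kg + 1,756 kg + 1,497 kg = 11,043 kg.
11,043 kg > 10,000 kg, so the threshold is exceeded.

Yes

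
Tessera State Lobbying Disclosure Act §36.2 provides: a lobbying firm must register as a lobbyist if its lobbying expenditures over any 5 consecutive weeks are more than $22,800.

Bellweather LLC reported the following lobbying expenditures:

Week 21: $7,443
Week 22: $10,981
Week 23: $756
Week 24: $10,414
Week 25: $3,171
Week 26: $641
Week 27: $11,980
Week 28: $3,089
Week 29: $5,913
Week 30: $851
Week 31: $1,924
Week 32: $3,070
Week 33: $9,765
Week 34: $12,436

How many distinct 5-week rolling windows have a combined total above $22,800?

7

Week 21–Week 25: $7,443 + $10,981 + $756 + $10,414 + $3,171 = $32,765 (over)
Week 22–Week 26: $10,981 + $756 + $10,414 + $3,171 + $641 = $25,963 (over)
Week 23–Week 27: $756 + $10,414 + $3,171 + $641 + $11,980 = $26,962 (over)
Week 24–Week 28: $10,414 + $3,171 + $641 + $11,980 + $3,089 = $29,295 (over)
Week 25–Week 29: $3,171 + $641 + $11,980 + $3,089 + $5,913 = $24,794 (over)
Week 26–Week 30: $641 + $11,980 + $3,089 + $5,913 + $851 = $22,474 (under)
Week 27–Week 31: $11,980 + $3,089 + $5,913 + $851 + $1,924 = $23,757 (over)
Week 28–Week 32: $3,089 + $5,913 + $851 + $1,924 + $3,070 = $14,847 (under)
Week 29–Week 33: $5,913 + $851 + $1,924 + $3,070 + $9,765 = $21,523 (under)
Week 30–Week 34: $851 + $1,924 + $3,070 + $9,765 + $12,436 = $28,046 (over)
7 windows exceed the threshold.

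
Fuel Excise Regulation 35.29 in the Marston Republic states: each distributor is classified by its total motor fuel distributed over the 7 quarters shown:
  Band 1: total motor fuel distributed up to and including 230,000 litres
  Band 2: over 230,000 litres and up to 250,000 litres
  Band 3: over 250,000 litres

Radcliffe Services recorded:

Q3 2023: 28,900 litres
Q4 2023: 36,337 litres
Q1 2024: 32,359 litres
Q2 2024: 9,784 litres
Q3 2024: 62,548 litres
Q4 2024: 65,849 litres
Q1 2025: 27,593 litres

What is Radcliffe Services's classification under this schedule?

Total motor fuel distributed: 28,900 litres + 36,337 litres + 32,359 litres + 9,784 litres + 62,548 litres + 65,849 litres + 27,593 litres = 263,370 litres.
263,370 litres > 250,000 litres, so Band 3 applies.

Band 3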